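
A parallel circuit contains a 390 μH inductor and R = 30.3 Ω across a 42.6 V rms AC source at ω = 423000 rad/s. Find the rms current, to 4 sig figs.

X_L = ωL = 165.0 Ω
Parallel: admittances add. Y = 1/R + 1/(jωL)
Y = (0.03300 − j0.006062) S
|Y| = 0.03356 S → |Z| = 1/|Y| = 29.80 Ω, ∠Z = −∠Y = 10.41°
I = V/|Z| = 42.6/29.80 = 1.429 A

1.429 A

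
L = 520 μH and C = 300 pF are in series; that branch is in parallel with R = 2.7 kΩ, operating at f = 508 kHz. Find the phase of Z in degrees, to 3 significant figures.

ω = 2πf = 3.192e+06 rad/s
X_L = ωL = 1660 Ω
X_C = 1/(ωC) = 1040 Ω
Branch 1: Z₁ = R = 2700 Ω
Branch 2 (series LC): Z₂ = j(X_L − X_C) = j615 Ω
Parallel: Z = Z₁Z₂/(Z₁+Z₂), |Z| = 600 Ω, ∠Z = 77.2°

77.2°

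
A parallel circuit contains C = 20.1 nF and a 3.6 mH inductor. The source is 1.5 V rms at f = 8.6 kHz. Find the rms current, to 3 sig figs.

6.08 mA

ω = 2πf = 54040 rad/s
X_L = ωL = 195 Ω
X_C = 1/(ωC) = 921 Ω
Parallel: admittances add. Y = 1/(jωL) + jωC
Y = (0 − j0.00405) S
|Y| = 0.00405 S → |Z| = 1/|Y| = 247 Ω, ∠Z = −∠Y = 90.0°
I = V/|Z| = 1.5/247 = 6.08 mA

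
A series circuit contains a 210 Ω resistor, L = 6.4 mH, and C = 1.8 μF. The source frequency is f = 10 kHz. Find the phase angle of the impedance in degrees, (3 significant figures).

61.9°

ω = 2πf = 62830 rad/s
X_L = ωL = 402 Ω
X_C = 1/(ωC) = 8.84 Ω
Net reactance X = X_L − X_C = 393 Ω
Z = 210 + j393 Ω
|Z| = √(210² + 393²) = 446 Ω
∠Z = arctan(393/210) = 61.9°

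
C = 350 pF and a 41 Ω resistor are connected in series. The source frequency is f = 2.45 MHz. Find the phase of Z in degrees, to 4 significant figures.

-77.54°

ω = 2πf = 1.539e+07 rad/s
X_C = 1/(ωC) = 185.6 Ω
Z = 41.00 − j185.6 Ω
|Z| = √(41.00² + 185.6²) = 190.1 Ω
∠Z = arctan(-185.6/41.00) = -77.54°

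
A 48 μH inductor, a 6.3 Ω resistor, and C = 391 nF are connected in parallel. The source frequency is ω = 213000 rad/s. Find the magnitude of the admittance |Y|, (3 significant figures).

X_L = ωL = 10.2 Ω
X_C = 1/(ωC) = 12.0 Ω
Parallel: admittances add. Y = 1/R + 1/(jωL) + jωC
Y = (0.159 − j0.0145) S
|Y| = 0.159 S → |Z| = 1/|Y| = 6.27 Ω, ∠Z = −∠Y = 5.23°

159 mS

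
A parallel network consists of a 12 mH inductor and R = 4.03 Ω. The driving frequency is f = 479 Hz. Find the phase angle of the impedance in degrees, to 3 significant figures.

ω = 2πf = 3010 rad/s
X_L = ωL = 36.1 Ω
Parallel: admittances add. Y = 1/R + 1/(jωL)
Y = (0.248 − j0.0277) S
|Y| = 0.250 S → |Z| = 1/|Y| = 4.01 Ω, ∠Z = −∠Y = 6.37°

6.37°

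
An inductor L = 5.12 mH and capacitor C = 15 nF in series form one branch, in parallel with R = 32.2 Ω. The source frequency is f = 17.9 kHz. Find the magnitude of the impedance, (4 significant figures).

14.97 Ω

ω = 2πf = 112500 rad/s
X_L = ωL = 575.8 Ω
X_C = 1/(ωC) = 592.8 Ω
Branch 1: Z₁ = R = 32.20 Ω
Branch 2 (series LC): Z₂ = j(X_L − X_C) = −j16.91 Ω
Parallel: Z = Z₁Z₂/(Z₁+Z₂), |Z| = 14.97 Ω, ∠Z = -62.29°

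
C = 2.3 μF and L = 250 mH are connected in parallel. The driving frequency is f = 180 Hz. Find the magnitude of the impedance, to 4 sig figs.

ω = 2πf = 1131 rad/s
X_L = ωL = 282.7 Ω
X_C = 1/(ωC) = 384.4 Ω
Parallel: admittances add. Y = 1/(jωL) + jωC
Y = (0 − j0.0009355) S
|Y| = 0.0009355 S → |Z| = 1/|Y| = 1069 Ω, ∠Z = −∠Y = 90.00°

1069 Ω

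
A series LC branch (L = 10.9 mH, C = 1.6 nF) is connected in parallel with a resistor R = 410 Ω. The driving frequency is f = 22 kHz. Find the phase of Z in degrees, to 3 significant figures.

ω = 2πf = 138200 rad/s
X_L = ωL = 1510 Ω
X_C = 1/(ωC) = 4520 Ω
Branch 1: Z₁ = R = 410 Ω
Branch 2 (series LC): Z₂ = j(X_L − X_C) = −j3010 Ω
Parallel: Z = Z₁Z₂/(Z₁+Z₂), |Z| = 406 Ω, ∠Z = -7.74°

-7.74°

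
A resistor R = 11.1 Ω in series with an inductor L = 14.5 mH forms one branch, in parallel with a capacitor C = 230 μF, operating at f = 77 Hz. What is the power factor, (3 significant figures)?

0.674

ω = 2πf = 483.8 rad/s
X_L = ωL = 7.02 Ω
X_C = 1/(ωC) = 8.99 Ω
Branch 1 (R+jX_L): Z₁ = 11.1 + j7.02 Ω, |Z₁| = 13.1 Ω
Branch 2 (−jX_C): Z₂ = −j8.99 Ω
Parallel: Z = Z₁Z₂/(Z₁+Z₂), |Z| = 10.5 Ω, ∠Z = -47.6°
cos φ = cos(-47.6°) = 0.674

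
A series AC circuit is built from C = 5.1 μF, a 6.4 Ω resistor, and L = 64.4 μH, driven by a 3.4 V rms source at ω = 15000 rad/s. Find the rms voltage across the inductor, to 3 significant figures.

X_L = ωL = 0.966 Ω
X_C = 1/(ωC) = 13.1 Ω
Net reactance X = X_L − X_C = -12.1 Ω
Z = 6.40 − j12.1 Ω
|Z| = √(6.40² + 12.1²) = 13.7 Ω
I = V/|Z| = 248 mA
V_L = I·|Z_L| = 0.248 × 0.966 = 0.240 V

0.240 V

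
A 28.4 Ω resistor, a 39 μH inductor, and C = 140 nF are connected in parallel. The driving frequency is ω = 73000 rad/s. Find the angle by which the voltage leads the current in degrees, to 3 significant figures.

84.1°

X_L = ωL = 2.85 Ω
X_C = 1/(ωC) = 97.8 Ω
Parallel: admittances add. Y = 1/R + 1/(jωL) + jωC
Y = (0.0352 − j0.341) S
|Y| = 0.343 S → |Z| = 1/|Y| = 2.92 Ω, ∠Z = −∠Y = 84.1°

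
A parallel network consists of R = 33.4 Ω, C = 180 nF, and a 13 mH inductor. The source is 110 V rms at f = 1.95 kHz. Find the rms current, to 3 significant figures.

3.32 A

ω = 2πf = 12250 rad/s
X_L = ωL = 159 Ω
X_C = 1/(ωC) = 453 Ω
Parallel: admittances add. Y = 1/R + 1/(jωL) + jωC
Y = (0.0299 − j0.00407) S
|Y| = 0.0302 S → |Z| = 1/|Y| = 33.1 Ω, ∠Z = −∠Y = 7.75°
I = V/|Z| = 110/33.1 = 3.32 A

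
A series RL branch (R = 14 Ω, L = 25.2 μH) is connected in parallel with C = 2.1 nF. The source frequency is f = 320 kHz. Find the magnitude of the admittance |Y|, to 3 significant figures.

15.0 mS

ω = 2πf = 2.011e+06 rad/s
X_L = ωL = 50.7 Ω
X_C = 1/(ωC) = 237 Ω
Branch 1 (R+jX_L): Z₁ = 14.0 + j50.7 Ω, |Z₁| = 52.6 Ω
Branch 2 (−jX_C): Z₂ = −j237 Ω
Parallel: Z = Z₁Z₂/(Z₁+Z₂), |Z| = 66.7 Ω, ∠Z = 70.3°
|Y| = 1/|Z| = 15.0 mS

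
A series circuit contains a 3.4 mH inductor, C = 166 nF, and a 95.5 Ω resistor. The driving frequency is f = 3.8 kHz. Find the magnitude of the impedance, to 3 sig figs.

196 Ω

ω = 2πf = 23880 rad/s
X_L = ωL = 81.2 Ω
X_C = 1/(ωC) = 252 Ω
Net reactance X = X_L − X_C = -171 Ω
Z = 95.5 − j171 Ω
|Z| = √(95.5² + 171²) = 196 Ω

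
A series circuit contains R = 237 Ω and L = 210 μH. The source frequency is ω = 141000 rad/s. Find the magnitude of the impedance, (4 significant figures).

X_L = ωL = 29.61 Ω
Z = 237.0 + j29.61 Ω
|Z| = √(237.0² + 29.61²) = 238.8 Ω

238.8 Ω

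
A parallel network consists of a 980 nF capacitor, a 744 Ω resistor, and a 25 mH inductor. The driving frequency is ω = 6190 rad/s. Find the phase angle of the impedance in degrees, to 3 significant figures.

16.4°

X_L = ωL = 155 Ω
X_C = 1/(ωC) = 165 Ω
Parallel: admittances add. Y = 1/R + 1/(jωL) + jωC
Y = (0.00134 − j0.000396) S
|Y| = 0.00140 S → |Z| = 1/|Y| = 714 Ω, ∠Z = −∠Y = 16.4°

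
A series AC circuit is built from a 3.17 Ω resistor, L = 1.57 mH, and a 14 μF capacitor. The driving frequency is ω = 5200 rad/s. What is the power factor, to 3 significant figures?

X_L = ωL = 8.16 Ω
X_C = 1/(ωC) = 13.7 Ω
Net reactance X = X_L − X_C = -5.57 Ω
Z = 3.17 − j5.57 Ω
|Z| = √(3.17² + 5.57²) = 6.41 Ω
∠Z = arctan(-5.57/3.17) = -60.4°
cos φ = cos(-60.4°) = 0.494

0.494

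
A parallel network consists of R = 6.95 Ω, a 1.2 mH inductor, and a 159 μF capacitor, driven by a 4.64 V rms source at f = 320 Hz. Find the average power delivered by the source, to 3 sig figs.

ω = 2πf = 2011 rad/s
X_L = ωL = 2.41 Ω
X_C = 1/(ωC) = 3.13 Ω
Parallel: admittances add. Y = 1/R + 1/(jωL) + jωC
Y = (0.144 − j0.0948) S
|Y| = 0.172 S → |Z| = 1/|Y| = 5.80 Ω, ∠Z = −∠Y = 33.4°
I = V/|Z| = 799 mA
P = VI cos φ = 4.64 × 0.799 × cos(33.4°) = 3.10 W

3.10 W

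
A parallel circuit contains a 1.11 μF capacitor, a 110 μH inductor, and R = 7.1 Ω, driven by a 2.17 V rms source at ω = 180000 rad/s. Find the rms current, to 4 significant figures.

445.4 mA

X_L = ωL = 19.80 Ω
X_C = 1/(ωC) = 5.005 Ω
Parallel: admittances add. Y = 1/R + 1/(jωL) + jωC
Y = (0.1408 + j0.1493) S
|Y| = 0.2052 S → |Z| = 1/|Y| = 4.872 Ω, ∠Z = −∠Y = -46.67°
I = V/|Z| = 2.17/4.872 = 445.4 mA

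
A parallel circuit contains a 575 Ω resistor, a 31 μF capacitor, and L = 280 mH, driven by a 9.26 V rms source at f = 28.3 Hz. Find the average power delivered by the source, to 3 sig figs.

ω = 2πf = 177.8 rad/s
X_L = ωL = 49.8 Ω
X_C = 1/(ωC) = 181 Ω
Parallel: admittances add. Y = 1/R + 1/(jωL) + jωC
Y = (0.00174 − j0.0146) S
|Y| = 0.0147 S → |Z| = 1/|Y| = 68.1 Ω, ∠Z = −∠Y = 83.2°
I = V/|Z| = 136 mA
P = VI cos φ = 9.26 × 0.136 × cos(83.2°) = 149 mW

149 mW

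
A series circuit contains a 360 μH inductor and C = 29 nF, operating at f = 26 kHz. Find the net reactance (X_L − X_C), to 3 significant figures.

ω = 2πf = 163400 rad/s
X_L = ωL = 58.8 Ω
X_C = 1/(ωC) = 211 Ω
X = 58.8 − 211 = -152 Ω

-152 Ω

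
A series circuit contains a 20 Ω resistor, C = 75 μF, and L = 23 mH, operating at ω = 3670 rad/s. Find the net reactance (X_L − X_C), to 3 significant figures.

80.8 Ω

X_L = ωL = 84.4 Ω
X_C = 1/(ωC) = 3.63 Ω
X = 84.4 − 3.63 = 80.8 Ω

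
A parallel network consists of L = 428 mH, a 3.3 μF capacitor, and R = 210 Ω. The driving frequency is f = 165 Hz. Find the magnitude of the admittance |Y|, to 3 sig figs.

ω = 2πf = 1037 rad/s
X_L = ωL = 444 Ω
X_C = 1/(ωC) = 292 Ω
Parallel: admittances add. Y = 1/R + 1/(jωL) + jωC
Y = (0.00476 + j0.00117) S
|Y| = 0.00490 S → |Z| = 1/|Y| = 204 Ω, ∠Z = −∠Y = -13.8°

4.90 mS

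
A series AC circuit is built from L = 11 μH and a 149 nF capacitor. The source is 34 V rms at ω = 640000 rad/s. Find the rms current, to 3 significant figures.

X_L = ωL = 7.04 Ω
X_C = 1/(ωC) = 10.5 Ω
Net reactance X = X_L − X_C = -3.45 Ω
Z = − j3.45 Ω
|Z| = √(0² + 3.45²) = 3.45 Ω
I = V/|Z| = 34/3.45 = 9.86 A

9.86 A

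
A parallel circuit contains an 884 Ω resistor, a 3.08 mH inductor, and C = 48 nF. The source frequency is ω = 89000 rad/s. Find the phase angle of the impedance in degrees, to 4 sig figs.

X_L = ωL = 274.1 Ω
X_C = 1/(ωC) = 234.1 Ω
Parallel: admittances add. Y = 1/R + 1/(jωL) + jωC
Y = (0.001131 + j0.0006240) S
|Y| = 0.001292 S → |Z| = 1/|Y| = 774.1 Ω, ∠Z = −∠Y = -28.88°

-28.88°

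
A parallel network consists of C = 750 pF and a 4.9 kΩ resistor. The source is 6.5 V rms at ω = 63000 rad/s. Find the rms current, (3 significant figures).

X_C = 1/(ωC) = 21200 Ω
Parallel: admittances add. Y = 1/R + jωC
Y = (0.000204 + j4.72e-05) S
|Y| = 0.000209 S → |Z| = 1/|Y| = 4770 Ω, ∠Z = −∠Y = -13.0°
I = V/|Z| = 6.5/4770 = 1.36 mA

1.36 mA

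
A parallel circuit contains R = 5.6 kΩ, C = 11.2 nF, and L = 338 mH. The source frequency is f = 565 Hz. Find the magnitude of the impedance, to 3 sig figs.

ω = 2πf = 3550 rad/s
X_L = ωL = 1200 Ω
X_C = 1/(ωC) = 25200 Ω
Parallel: admittances add. Y = 1/R + 1/(jωL) + jωC
Y = (0.000179 − j0.000794) S
|Y| = 0.000813 S → |Z| = 1/|Y| = 1230 Ω, ∠Z = −∠Y = 77.3°

1230 Ω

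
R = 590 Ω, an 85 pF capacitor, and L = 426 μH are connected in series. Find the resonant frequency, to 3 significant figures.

ω₀ = 1/√(LC) = 1/√(0.000426 × 8.5e-11) = 5.255e+06 rad/s
f₀ = ω₀/(2π) = 836 kHz

836 kHz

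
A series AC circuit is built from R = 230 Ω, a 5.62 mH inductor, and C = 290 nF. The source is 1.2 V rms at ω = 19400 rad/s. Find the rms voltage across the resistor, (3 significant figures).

X_L = ωL = 109 Ω
X_C = 1/(ωC) = 178 Ω
Net reactance X = X_L − X_C = -68.7 Ω
Z = 230 − j68.7 Ω
|Z| = √(230² + 68.7²) = 240 Ω
I = V/|Z| = 5.00 mA
V_R = I·|Z_R| = 0.00500 × 230 = 1.15 V

1.15 V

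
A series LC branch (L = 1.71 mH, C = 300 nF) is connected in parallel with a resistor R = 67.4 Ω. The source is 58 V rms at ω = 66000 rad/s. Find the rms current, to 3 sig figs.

X_L = ωL = 113 Ω
X_C = 1/(ωC) = 50.5 Ω
Branch 1: Z₁ = R = 67.4 Ω
Branch 2 (series LC): Z₂ = j(X_L − X_C) = j62.4 Ω
Parallel: Z = Z₁Z₂/(Z₁+Z₂), |Z| = 45.8 Ω, ∠Z = 47.2°
I = V/|Z| = 58/45.8 = 1.27 A

1.27 A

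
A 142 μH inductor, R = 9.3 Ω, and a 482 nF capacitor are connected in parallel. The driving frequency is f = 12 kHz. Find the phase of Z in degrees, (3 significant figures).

ω = 2πf = 75400 rad/s
X_L = ωL = 10.7 Ω
X_C = 1/(ωC) = 27.5 Ω
Parallel: admittances add. Y = 1/R + 1/(jωL) + jωC
Y = (0.108 − j0.0571) S
|Y| = 0.122 S → |Z| = 1/|Y| = 8.22 Ω, ∠Z = −∠Y = 28.0°

28.0°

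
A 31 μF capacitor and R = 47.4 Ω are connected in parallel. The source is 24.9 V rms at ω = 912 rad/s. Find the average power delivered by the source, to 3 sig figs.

X_C = 1/(ωC) = 35.4 Ω
Parallel: admittances add. Y = 1/R + jωC
Y = (0.0211 + j0.0283) S
|Y| = 0.0353 S → |Z| = 1/|Y| = 28.3 Ω, ∠Z = −∠Y = -53.3°
I = V/|Z| = 878 mA
P = VI cos φ = 24.9 × 0.878 × cos(-53.3°) = 13.1 W

13.1 W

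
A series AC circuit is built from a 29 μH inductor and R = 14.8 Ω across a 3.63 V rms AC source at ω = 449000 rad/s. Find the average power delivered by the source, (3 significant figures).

X_L = ωL = 13.0 Ω
Z = 14.8 + j13.0 Ω
|Z| = √(14.8² + 13.0²) = 19.7 Ω
∠Z = arctan(13.0/14.8) = 41.3°
I = V/|Z| = 184 mA
P = VI cos φ = 3.63 × 0.184 × cos(41.3°) = 502 mW

502 mW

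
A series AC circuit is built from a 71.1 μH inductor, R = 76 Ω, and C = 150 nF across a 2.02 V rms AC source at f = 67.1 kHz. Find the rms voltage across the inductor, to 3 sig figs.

0.783 V

ω = 2πf = 421600 rad/s
X_L = ωL = 30.0 Ω
X_C = 1/(ωC) = 15.8 Ω
Net reactance X = X_L − X_C = 14.2 Ω
Z = 76.0 + j14.2 Ω
|Z| = √(76.0² + 14.2²) = 77.3 Ω
I = V/|Z| = 26.1 mA
V_L = I·|Z_L| = 0.0261 × 30.0 = 0.783 V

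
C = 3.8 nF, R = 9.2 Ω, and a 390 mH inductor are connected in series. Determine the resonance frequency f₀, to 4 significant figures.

ω₀ = 1/√(LC) = 1/√(0.39 × 3.8e-09) = 25980 rad/s
f₀ = ω₀/(2π) = 4.134 kHz

4.134 kHz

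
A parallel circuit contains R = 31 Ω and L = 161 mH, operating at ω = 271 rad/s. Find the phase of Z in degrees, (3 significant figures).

35.4°

X_L = ωL = 43.6 Ω
Parallel: admittances add. Y = 1/R + 1/(jωL)
Y = (0.0323 − j0.0229) S
|Y| = 0.0396 S → |Z| = 1/|Y| = 25.3 Ω, ∠Z = −∠Y = 35.4°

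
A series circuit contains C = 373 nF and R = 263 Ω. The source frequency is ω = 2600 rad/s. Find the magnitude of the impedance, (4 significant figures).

X_C = 1/(ωC) = 1031 Ω
Z = 263.0 − j1031 Ω
|Z| = √(263.0² + 1031²) = 1064 Ω

1064 Ω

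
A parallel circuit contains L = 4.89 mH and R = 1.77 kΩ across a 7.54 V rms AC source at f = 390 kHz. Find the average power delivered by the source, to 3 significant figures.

32.1 mW

ω = 2πf = 2.45e+06 rad/s
X_L = ωL = 12000 Ω
Parallel: admittances add. Y = 1/R + 1/(jωL)
Y = (0.000565 − j8.35e-05) S
|Y| = 0.000571 S → |Z| = 1/|Y| = 1750 Ω, ∠Z = −∠Y = 8.40°
I = V/|Z| = 4.31 mA
P = VI cos φ = 7.54 × 0.00431 × cos(8.40°) = 32.1 mW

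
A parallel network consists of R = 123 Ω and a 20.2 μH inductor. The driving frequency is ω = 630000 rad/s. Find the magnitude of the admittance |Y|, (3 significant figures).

X_L = ωL = 12.7 Ω
Parallel: admittances add. Y = 1/R + 1/(jωL)
Y = (0.00813 − j0.0786) S
|Y| = 0.0790 S → |Z| = 1/|Y| = 12.7 Ω, ∠Z = −∠Y = 84.1°

79.0 mS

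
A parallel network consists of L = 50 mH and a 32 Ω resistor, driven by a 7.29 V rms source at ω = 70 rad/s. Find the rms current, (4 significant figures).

2.095 A

X_L = ωL = 3.500 Ω
Parallel: admittances add. Y = 1/R + 1/(jωL)
Y = (0.03125 − j0.2857) S
|Y| = 0.2874 S → |Z| = 1/|Y| = 3.479 Ω, ∠Z = −∠Y = 83.76°
I = V/|Z| = 7.29/3.479 = 2.095 A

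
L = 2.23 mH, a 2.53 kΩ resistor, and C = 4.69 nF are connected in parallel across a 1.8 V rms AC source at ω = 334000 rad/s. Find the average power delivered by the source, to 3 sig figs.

X_L = ωL = 745 Ω
X_C = 1/(ωC) = 638 Ω
Parallel: admittances add. Y = 1/R + 1/(jωL) + jωC
Y = (0.000395 + j0.000224) S
|Y| = 0.000454 S → |Z| = 1/|Y| = 2200 Ω, ∠Z = −∠Y = -29.5°
I = V/|Z| = 818 μA
P = VI cos φ = 1.8 × 0.000818 × cos(-29.5°) = 1.28 mW

1.28 mW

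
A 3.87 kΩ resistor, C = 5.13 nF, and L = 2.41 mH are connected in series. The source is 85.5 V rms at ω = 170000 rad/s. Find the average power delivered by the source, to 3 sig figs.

X_L = ωL = 410 Ω
X_C = 1/(ωC) = 1150 Ω
Net reactance X = X_L − X_C = -737 Ω
Z = 3870 − j737 Ω
|Z| = √(3870² + 737²) = 3940 Ω
∠Z = arctan(-737/3870) = -10.8°
I = V/|Z| = 21.7 mA
P = VI cos φ = 85.5 × 0.0217 × cos(-10.8°) = 1.82 W

1.82 W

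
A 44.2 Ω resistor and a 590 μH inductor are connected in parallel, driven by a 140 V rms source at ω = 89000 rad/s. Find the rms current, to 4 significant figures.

4.140 A

X_L = ωL = 52.51 Ω
Parallel: admittances add. Y = 1/R + 1/(jωL)
Y = (0.02262 − j0.01904) S
|Y| = 0.02957 S → |Z| = 1/|Y| = 33.82 Ω, ∠Z = −∠Y = 40.09°
I = V/|Z| = 140/33.82 = 4.140 A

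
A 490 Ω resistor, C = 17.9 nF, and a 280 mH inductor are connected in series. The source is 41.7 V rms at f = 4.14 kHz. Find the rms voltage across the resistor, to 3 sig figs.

3.96 V

ω = 2πf = 26010 rad/s
X_L = ωL = 7280 Ω
X_C = 1/(ωC) = 2150 Ω
Net reactance X = X_L − X_C = 5140 Ω
Z = 490 + j5140 Ω
|Z| = √(490² + 5140²) = 5160 Ω
I = V/|Z| = 8.08 mA
V_R = I·|Z_R| = 0.00808 × 490 = 3.96 V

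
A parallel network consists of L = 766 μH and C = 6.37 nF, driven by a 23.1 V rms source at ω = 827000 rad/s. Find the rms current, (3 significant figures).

X_L = ωL = 633 Ω
X_C = 1/(ωC) = 190 Ω
Parallel: admittances add. Y = 1/(jωL) + jωC
Y = (0 + j0.00369) S
|Y| = 0.00369 S → |Z| = 1/|Y| = 271 Ω, ∠Z = −∠Y = -90.0°
I = V/|Z| = 23.1/271 = 85.2 mA

85.2 mA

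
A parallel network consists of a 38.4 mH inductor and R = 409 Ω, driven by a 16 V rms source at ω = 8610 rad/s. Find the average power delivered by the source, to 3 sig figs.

X_L = ωL = 331 Ω
Parallel: admittances add. Y = 1/R + 1/(jωL)
Y = (0.00244 − j0.00302) S
|Y| = 0.00389 S → |Z| = 1/|Y| = 257 Ω, ∠Z = −∠Y = 51.0°
I = V/|Z| = 62.2 mA
P = VI cos φ = 16 × 0.0622 × cos(51.0°) = 626 mW

626 mW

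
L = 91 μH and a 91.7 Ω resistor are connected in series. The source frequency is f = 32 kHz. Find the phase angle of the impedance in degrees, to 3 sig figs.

ω = 2πf = 201100 rad/s
X_L = ωL = 18.3 Ω
Z = 91.7 + j18.3 Ω
|Z| = √(91.7² + 18.3²) = 93.5 Ω
∠Z = arctan(18.3/91.7) = 11.3°

11.3°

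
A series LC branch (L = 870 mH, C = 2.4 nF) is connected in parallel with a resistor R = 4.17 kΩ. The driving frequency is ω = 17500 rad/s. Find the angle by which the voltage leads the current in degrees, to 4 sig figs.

-25.91°

X_L = ωL = 15220 Ω
X_C = 1/(ωC) = 23810 Ω
Branch 1: Z₁ = R = 4170 Ω
Branch 2 (series LC): Z₂ = j(X_L − X_C) = −j8585 Ω
Parallel: Z = Z₁Z₂/(Z₁+Z₂), |Z| = 3751 Ω, ∠Z = -25.91°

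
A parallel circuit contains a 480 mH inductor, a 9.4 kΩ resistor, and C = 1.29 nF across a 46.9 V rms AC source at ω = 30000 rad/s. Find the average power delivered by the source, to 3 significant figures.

234 mW

X_L = ωL = 14400 Ω
X_C = 1/(ωC) = 25800 Ω
Parallel: admittances add. Y = 1/R + 1/(jωL) + jωC
Y = (0.000106 − j3.07e-05) S
|Y| = 0.000111 S → |Z| = 1/|Y| = 9030 Ω, ∠Z = −∠Y = 16.1°
I = V/|Z| = 5.19 mA
P = VI cos φ = 46.9 × 0.00519 × cos(16.1°) = 234 mW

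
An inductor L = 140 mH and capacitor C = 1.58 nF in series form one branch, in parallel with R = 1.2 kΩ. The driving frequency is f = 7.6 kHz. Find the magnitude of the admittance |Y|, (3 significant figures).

847 μS

ω = 2πf = 47750 rad/s
X_L = ωL = 6690 Ω
X_C = 1/(ωC) = 13300 Ω
Branch 1: Z₁ = R = 1200 Ω
Branch 2 (series LC): Z₂ = j(X_L − X_C) = −j6570 Ω
Parallel: Z = Z₁Z₂/(Z₁+Z₂), |Z| = 1180 Ω, ∠Z = -10.4°
|Y| = 1/|Z| = 847 μS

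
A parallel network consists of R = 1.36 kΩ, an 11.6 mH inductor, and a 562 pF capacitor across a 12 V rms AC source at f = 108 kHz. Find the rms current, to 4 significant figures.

ω = 2πf = 678600 rad/s
X_L = ωL = 7872 Ω
X_C = 1/(ωC) = 2622 Ω
Parallel: admittances add. Y = 1/R + 1/(jωL) + jωC
Y = (0.0007353 + j0.0002543) S
|Y| = 0.0007780 S → |Z| = 1/|Y| = 1285 Ω, ∠Z = −∠Y = -19.08°
I = V/|Z| = 12/1285 = 9.336 mA

9.336 mA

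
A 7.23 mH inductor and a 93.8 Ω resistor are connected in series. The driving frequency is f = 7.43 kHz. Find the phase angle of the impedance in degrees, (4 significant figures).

74.47°

ω = 2πf = 46680 rad/s
X_L = ωL = 337.5 Ω
Z = 93.80 + j337.5 Ω
|Z| = √(93.80² + 337.5²) = 350.3 Ω
∠Z = arctan(337.5/93.80) = 74.47°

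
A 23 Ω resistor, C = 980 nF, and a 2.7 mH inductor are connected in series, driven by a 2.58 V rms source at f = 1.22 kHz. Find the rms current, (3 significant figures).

ω = 2πf = 7665 rad/s
X_L = ωL = 20.7 Ω
X_C = 1/(ωC) = 133 Ω
Net reactance X = X_L − X_C = -112 Ω
Z = 23.0 − j112 Ω
|Z| = √(23.0² + 112²) = 115 Ω
I = V/|Z| = 2.58/115 = 22.5 mA

22.5 mA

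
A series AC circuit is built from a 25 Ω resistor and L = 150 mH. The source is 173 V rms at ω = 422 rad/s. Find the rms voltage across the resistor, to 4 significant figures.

X_L = ωL = 63.30 Ω
Z = 25.00 + j63.30 Ω
|Z| = √(25.00² + 63.30²) = 68.06 Ω
I = V/|Z| = 2.542 A
V_R = I·|Z_R| = 2.542 × 25.00 = 63.55 V

63.55 V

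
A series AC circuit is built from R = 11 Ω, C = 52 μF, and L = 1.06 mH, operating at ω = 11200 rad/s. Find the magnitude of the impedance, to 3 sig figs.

X_L = ωL = 11.9 Ω
X_C = 1/(ωC) = 1.72 Ω
Net reactance X = X_L − X_C = 10.2 Ω
Z = 11.0 + j10.2 Ω
|Z| = √(11.0² + 10.2²) = 15.0 Ω

15.0 Ω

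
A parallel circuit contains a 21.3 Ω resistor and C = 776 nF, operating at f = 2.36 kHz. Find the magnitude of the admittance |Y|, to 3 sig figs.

48.3 mS

ω = 2πf = 14830 rad/s
X_C = 1/(ωC) = 86.9 Ω
Parallel: admittances add. Y = 1/R + jωC
Y = (0.0469 + j0.0115) S
|Y| = 0.0483 S → |Z| = 1/|Y| = 20.7 Ω, ∠Z = −∠Y = -13.8°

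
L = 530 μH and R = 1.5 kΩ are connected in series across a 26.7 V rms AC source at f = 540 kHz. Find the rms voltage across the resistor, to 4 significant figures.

ω = 2πf = 3.393e+06 rad/s
X_L = ωL = 1798 Ω
Z = 1500 + j1798 Ω
|Z| = √(1500² + 1798²) = 2342 Ω
I = V/|Z| = 11.40 mA
V_R = I·|Z_R| = 0.01140 × 1500 = 17.10 V

17.10 V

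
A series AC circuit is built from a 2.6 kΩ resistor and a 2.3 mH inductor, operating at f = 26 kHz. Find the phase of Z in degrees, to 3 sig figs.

ω = 2πf = 163400 rad/s
X_L = ωL = 376 Ω
Z = 2600 + j376 Ω
|Z| = √(2600² + 376²) = 2630 Ω
∠Z = arctan(376/2600) = 8.22°

8.22°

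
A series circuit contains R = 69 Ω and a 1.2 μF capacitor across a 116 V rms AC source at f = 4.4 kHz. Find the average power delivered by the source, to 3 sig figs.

164 W

ω = 2πf = 27650 rad/s
X_C = 1/(ωC) = 30.1 Ω
Z = 69.0 − j30.1 Ω
|Z| = √(69.0² + 30.1²) = 75.3 Ω
∠Z = arctan(-30.1/69.0) = -23.6°
I = V/|Z| = 1.54 A
P = VI cos φ = 116 × 1.54 × cos(-23.6°) = 164 W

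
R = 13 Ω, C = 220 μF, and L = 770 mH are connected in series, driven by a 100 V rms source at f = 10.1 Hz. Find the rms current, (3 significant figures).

ω = 2πf = 63.46 rad/s
X_L = ωL = 48.9 Ω
X_C = 1/(ωC) = 71.6 Ω
Net reactance X = X_L − X_C = -22.8 Ω
Z = 13.0 − j22.8 Ω
|Z| = √(13.0² + 22.8²) = 26.2 Ω
I = V/|Z| = 100/26.2 = 3.81 A

3.81 A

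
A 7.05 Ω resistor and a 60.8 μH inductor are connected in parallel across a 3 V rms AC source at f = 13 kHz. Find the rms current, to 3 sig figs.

739 mA

ω = 2πf = 81680 rad/s
X_L = ωL = 4.97 Ω
Parallel: admittances add. Y = 1/R + 1/(jωL)
Y = (0.142 − j0.201) S
|Y| = 0.246 S → |Z| = 1/|Y| = 4.06 Ω, ∠Z = −∠Y = 54.8°
I = V/|Z| = 3/4.06 = 739 mA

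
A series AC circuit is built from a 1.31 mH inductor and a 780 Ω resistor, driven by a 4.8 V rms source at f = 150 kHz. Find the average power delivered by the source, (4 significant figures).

ω = 2πf = 942500 rad/s
X_L = ωL = 1235 Ω
Z = 780.0 + j1235 Ω
|Z| = √(780.0² + 1235²) = 1460 Ω
∠Z = arctan(1235/780.0) = 57.72°
I = V/|Z| = 3.287 mA
P = VI cos φ = 4.8 × 0.003287 × cos(57.72°) = 8.426 mW

8.426 mW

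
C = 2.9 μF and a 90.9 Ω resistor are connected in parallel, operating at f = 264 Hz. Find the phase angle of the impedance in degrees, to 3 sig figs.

ω = 2πf = 1659 rad/s
X_C = 1/(ωC) = 208 Ω
Parallel: admittances add. Y = 1/R + jωC
Y = (0.0110 + j0.00481) S
|Y| = 0.0120 S → |Z| = 1/|Y| = 83.3 Ω, ∠Z = −∠Y = -23.6°

-23.6°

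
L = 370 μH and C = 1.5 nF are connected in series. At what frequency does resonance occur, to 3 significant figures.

ω₀ = 1/√(LC) = 1/√(0.00037 × 1.5e-09) = 1.342e+06 rad/s
f₀ = ω₀/(2π) = 214 kHz

214 kHz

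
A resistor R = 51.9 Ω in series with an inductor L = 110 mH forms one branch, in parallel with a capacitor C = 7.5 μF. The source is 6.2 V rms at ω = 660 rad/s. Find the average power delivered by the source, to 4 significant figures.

250.5 mW

X_L = ωL = 72.60 Ω
X_C = 1/(ωC) = 202.0 Ω
Branch 1 (R+jX_L): Z₁ = 51.90 + j72.60 Ω, |Z₁| = 89.24 Ω
Branch 2 (−jX_C): Z₂ = −j202.0 Ω
Parallel: Z = Z₁Z₂/(Z₁+Z₂), |Z| = 129.3 Ω, ∠Z = 32.59°
I = V/|Z| = 47.95 mA
P = VI cos φ = 6.2 × 0.04795 × cos(32.59°) = 250.5 mW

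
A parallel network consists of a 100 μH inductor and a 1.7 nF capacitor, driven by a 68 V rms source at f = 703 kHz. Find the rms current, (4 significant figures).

356.7 mA

ω = 2πf = 4.417e+06 rad/s
X_L = ωL = 441.7 Ω
X_C = 1/(ωC) = 133.2 Ω
Parallel: admittances add. Y = 1/(jωL) + jωC
Y = (0 + j0.005245) S
|Y| = 0.005245 S → |Z| = 1/|Y| = 190.7 Ω, ∠Z = −∠Y = -90.00°
I = V/|Z| = 68/190.7 = 356.7 mA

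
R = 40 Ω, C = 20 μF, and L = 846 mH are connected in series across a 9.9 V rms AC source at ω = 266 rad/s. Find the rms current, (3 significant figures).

182 mA

X_L = ωL = 225 Ω
X_C = 1/(ωC) = 188 Ω
Net reactance X = X_L − X_C = 37.1 Ω
Z = 40.0 + j37.1 Ω
|Z| = √(40.0² + 37.1²) = 54.5 Ω
I = V/|Z| = 9.9/54.5 = 182 mA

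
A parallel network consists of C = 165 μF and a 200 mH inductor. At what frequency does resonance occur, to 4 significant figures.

ω₀ = 1/√(LC) = 1/√(0.2 × 0.000165) = 174.1 rad/s
f₀ = ω₀/(2π) = 27.71 Hz

27.71 Hz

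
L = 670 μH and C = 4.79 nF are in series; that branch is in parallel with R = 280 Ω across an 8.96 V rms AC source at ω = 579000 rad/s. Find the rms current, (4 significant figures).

329.0 mA

X_L = ωL = 387.9 Ω
X_C = 1/(ωC) = 360.6 Ω
Branch 1: Z₁ = R = 280.0 Ω
Branch 2 (series LC): Z₂ = j(X_L − X_C) = j27.36 Ω
Parallel: Z = Z₁Z₂/(Z₁+Z₂), |Z| = 27.23 Ω, ∠Z = 84.42°
I = V/|Z| = 8.96/27.23 = 329.0 mA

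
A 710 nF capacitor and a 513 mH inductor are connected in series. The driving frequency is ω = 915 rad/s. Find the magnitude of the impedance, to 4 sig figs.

X_L = ωL = 469.4 Ω
X_C = 1/(ωC) = 1539 Ω
Net reactance X = X_L − X_C = -1070 Ω
Z = − j1070 Ω
|Z| = √(0² + 1070²) = 1070 Ω

1070 Ω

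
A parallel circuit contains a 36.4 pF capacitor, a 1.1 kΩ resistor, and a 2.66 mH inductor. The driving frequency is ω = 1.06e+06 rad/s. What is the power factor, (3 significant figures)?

0.945

X_L = ωL = 2820 Ω
X_C = 1/(ωC) = 25900 Ω
Parallel: admittances add. Y = 1/R + 1/(jωL) + jωC
Y = (0.000909 − j0.000316) S
|Y| = 0.000962 S → |Z| = 1/|Y| = 1040 Ω, ∠Z = −∠Y = 19.2°
cos φ = cos(19.2°) = 0.945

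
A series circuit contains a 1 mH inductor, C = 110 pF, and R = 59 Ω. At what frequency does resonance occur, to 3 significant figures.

ω₀ = 1/√(LC) = 1/√(0.001 × 1.1e-10) = 3.015e+06 rad/s
f₀ = ω₀/(2π) = 480 kHz

480 kHz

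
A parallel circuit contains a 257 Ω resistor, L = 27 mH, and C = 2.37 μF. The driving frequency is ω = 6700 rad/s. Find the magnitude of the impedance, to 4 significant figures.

90.43 Ω

X_L = ωL = 180.9 Ω
X_C = 1/(ωC) = 62.98 Ω
Parallel: admittances add. Y = 1/R + 1/(jωL) + jωC
Y = (0.003891 + j0.01035) S
|Y| = 0.01106 S → |Z| = 1/|Y| = 90.43 Ω, ∠Z = −∠Y = -69.40°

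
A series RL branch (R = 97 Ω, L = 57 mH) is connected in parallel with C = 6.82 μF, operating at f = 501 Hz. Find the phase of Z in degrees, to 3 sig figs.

ω = 2πf = 3148 rad/s
X_L = ωL = 179 Ω
X_C = 1/(ωC) = 46.6 Ω
Branch 1 (R+jX_L): Z₁ = 97.0 + j179 Ω, |Z₁| = 204 Ω
Branch 2 (−jX_C): Z₂ = −j46.6 Ω
Parallel: Z = Z₁Z₂/(Z₁+Z₂), |Z| = 57.8 Ω, ∠Z = -82.3°

-82.3°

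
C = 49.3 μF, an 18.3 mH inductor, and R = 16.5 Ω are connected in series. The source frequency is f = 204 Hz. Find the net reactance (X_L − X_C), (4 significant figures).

7.631 Ω

ω = 2πf = 1282 rad/s
X_L = ωL = 23.46 Ω
X_C = 1/(ωC) = 15.82 Ω
X = 23.46 − 15.82 = 7.631 Ω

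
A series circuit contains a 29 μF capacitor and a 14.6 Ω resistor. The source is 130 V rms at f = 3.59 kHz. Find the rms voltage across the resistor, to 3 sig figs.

129 V

ω = 2πf = 22560 rad/s
X_C = 1/(ωC) = 1.53 Ω
Z = 14.6 − j1.53 Ω
|Z| = √(14.6² + 1.53²) = 14.7 Ω
I = V/|Z| = 8.86 A
V_R = I·|Z_R| = 8.86 × 14.6 = 129 V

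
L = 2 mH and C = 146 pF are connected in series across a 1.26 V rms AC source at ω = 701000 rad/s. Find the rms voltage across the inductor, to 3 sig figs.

0.211 V

X_L = ωL = 1400 Ω
X_C = 1/(ωC) = 9770 Ω
Net reactance X = X_L − X_C = -8370 Ω
Z = − j8370 Ω
|Z| = √(0² + 8370²) = 8370 Ω
I = V/|Z| = 151 μA
V_L = I·|Z_L| = 0.000151 × 1400 = 0.211 V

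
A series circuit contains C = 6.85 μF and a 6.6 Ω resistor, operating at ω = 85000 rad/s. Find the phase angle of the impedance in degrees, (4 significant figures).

X_C = 1/(ωC) = 1.717 Ω
Z = 6.600 − j1.717 Ω
|Z| = √(6.600² + 1.717²) = 6.820 Ω
∠Z = arctan(-1.717/6.600) = -14.59°

-14.59°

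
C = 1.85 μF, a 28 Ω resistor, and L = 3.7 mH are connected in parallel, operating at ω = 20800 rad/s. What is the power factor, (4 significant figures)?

X_L = ωL = 76.96 Ω
X_C = 1/(ωC) = 25.99 Ω
Parallel: admittances add. Y = 1/R + 1/(jωL) + jωC
Y = (0.03571 + j0.02549) S
|Y| = 0.04388 S → |Z| = 1/|Y| = 22.79 Ω, ∠Z = −∠Y = -35.51°
cos φ = cos(-35.51°) = 0.8140

0.8140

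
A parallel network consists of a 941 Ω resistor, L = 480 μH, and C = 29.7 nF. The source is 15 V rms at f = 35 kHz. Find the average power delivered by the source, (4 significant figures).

ω = 2πf = 219900 rad/s
X_L = ωL = 105.6 Ω
X_C = 1/(ωC) = 153.1 Ω
Parallel: admittances add. Y = 1/R + 1/(jωL) + jωC
Y = (0.001063 − j0.002942) S
|Y| = 0.003128 S → |Z| = 1/|Y| = 319.7 Ω, ∠Z = −∠Y = 70.14°
I = V/|Z| = 46.92 mA
P = VI cos φ = 15 × 0.04692 × cos(70.14°) = 239.1 mW

239.1 mW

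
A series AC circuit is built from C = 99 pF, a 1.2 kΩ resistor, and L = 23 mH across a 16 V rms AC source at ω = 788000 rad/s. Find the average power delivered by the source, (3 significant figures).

X_L = ωL = 18100 Ω
X_C = 1/(ωC) = 12800 Ω
Net reactance X = X_L − X_C = 5310 Ω
Z = 1200 + j5310 Ω
|Z| = √(1200² + 5310²) = 5440 Ω
∠Z = arctan(5310/1200) = 77.3°
I = V/|Z| = 2.94 mA
P = VI cos φ = 16 × 0.00294 × cos(77.3°) = 10.4 mW

10.4 mW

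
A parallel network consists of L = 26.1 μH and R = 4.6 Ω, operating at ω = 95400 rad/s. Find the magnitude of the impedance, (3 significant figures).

2.19 Ω

X_L = ωL = 2.49 Ω
Parallel: admittances add. Y = 1/R + 1/(jωL)
Y = (0.217 − j0.402) S
|Y| = 0.457 S → |Z| = 1/|Y| = 2.19 Ω, ∠Z = −∠Y = 61.6°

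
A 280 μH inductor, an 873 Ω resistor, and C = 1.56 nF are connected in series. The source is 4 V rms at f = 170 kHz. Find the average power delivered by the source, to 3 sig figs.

16.4 mW

ω = 2πf = 1.068e+06 rad/s
X_L = ωL = 299 Ω
X_C = 1/(ωC) = 600 Ω
Net reactance X = X_L − X_C = -301 Ω
Z = 873 − j301 Ω
|Z| = √(873² + 301²) = 923 Ω
∠Z = arctan(-301/873) = -19.0°
I = V/|Z| = 4.33 mA
P = VI cos φ = 4 × 0.00433 × cos(-19.0°) = 16.4 mW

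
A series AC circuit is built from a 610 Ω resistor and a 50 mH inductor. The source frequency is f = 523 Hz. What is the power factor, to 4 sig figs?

ω = 2πf = 3286 rad/s
X_L = ωL = 164.3 Ω
Z = 610.0 + j164.3 Ω
|Z| = √(610.0² + 164.3²) = 631.7 Ω
∠Z = arctan(164.3/610.0) = 15.08°
cos φ = cos(15.08°) = 0.9656

0.9656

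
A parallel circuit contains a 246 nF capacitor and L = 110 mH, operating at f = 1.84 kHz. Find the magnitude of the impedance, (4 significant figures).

ω = 2πf = 11560 rad/s
X_L = ωL = 1272 Ω
X_C = 1/(ωC) = 351.6 Ω
Parallel: admittances add. Y = 1/(jωL) + jωC
Y = (0 + j0.002058) S
|Y| = 0.002058 S → |Z| = 1/|Y| = 486.0 Ω, ∠Z = −∠Y = -90.00°

486.0 Ω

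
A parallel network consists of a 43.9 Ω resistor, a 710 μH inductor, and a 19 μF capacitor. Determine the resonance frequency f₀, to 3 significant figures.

ω₀ = 1/√(LC) = 1/√(0.00071 × 1.9e-05) = 8610 rad/s
f₀ = ω₀/(2π) = 1.37 kHz

1.37 kHz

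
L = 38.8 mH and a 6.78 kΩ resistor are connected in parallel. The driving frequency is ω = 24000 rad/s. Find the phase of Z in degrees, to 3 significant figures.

82.2°

X_L = ωL = 931 Ω
Parallel: admittances add. Y = 1/R + 1/(jωL)
Y = (0.000147 − j0.00107) S
|Y| = 0.00108 S → |Z| = 1/|Y| = 923 Ω, ∠Z = −∠Y = 82.2°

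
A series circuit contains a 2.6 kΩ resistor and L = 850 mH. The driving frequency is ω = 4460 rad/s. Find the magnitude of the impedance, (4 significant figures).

X_L = ωL = 3791 Ω
Z = 2600 + j3791 Ω
|Z| = √(2600² + 3791²) = 4597 Ω

4597 Ω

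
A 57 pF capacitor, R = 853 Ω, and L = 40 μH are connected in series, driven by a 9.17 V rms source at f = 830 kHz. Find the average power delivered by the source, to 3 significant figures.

6.71 mW

ω = 2πf = 5.215e+06 rad/s
X_L = ωL = 209 Ω
X_C = 1/(ωC) = 3360 Ω
Net reactance X = X_L − X_C = -3160 Ω
Z = 853 − j3160 Ω
|Z| = √(853² + 3160²) = 3270 Ω
∠Z = arctan(-3160/853) = -74.9°
I = V/|Z| = 2.81 mA
P = VI cos φ = 9.17 × 0.00281 × cos(-74.9°) = 6.71 mW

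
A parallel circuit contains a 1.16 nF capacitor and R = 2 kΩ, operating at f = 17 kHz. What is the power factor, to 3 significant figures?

ω = 2πf = 106800 rad/s
X_C = 1/(ωC) = 8070 Ω
Parallel: admittances add. Y = 1/R + jωC
Y = (0.000500 + j0.000124) S
|Y| = 0.000515 S → |Z| = 1/|Y| = 1940 Ω, ∠Z = −∠Y = -13.9°
cos φ = cos(-13.9°) = 0.971

0.971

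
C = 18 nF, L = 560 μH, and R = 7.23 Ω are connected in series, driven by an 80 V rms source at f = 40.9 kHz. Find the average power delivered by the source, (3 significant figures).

ω = 2πf = 257000 rad/s
X_L = ωL = 144 Ω
X_C = 1/(ωC) = 216 Ω
Net reactance X = X_L − X_C = -72.3 Ω
Z = 7.23 − j72.3 Ω
|Z| = √(7.23² + 72.3²) = 72.6 Ω
∠Z = arctan(-72.3/7.23) = -84.3°
I = V/|Z| = 1.10 A
P = VI cos φ = 80 × 1.10 × cos(-84.3°) = 8.77 W

8.77 W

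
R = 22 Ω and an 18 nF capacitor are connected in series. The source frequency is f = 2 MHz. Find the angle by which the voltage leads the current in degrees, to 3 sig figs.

-11.4°

ω = 2πf = 1.257e+07 rad/s
X_C = 1/(ωC) = 4.42 Ω
Z = 22.0 − j4.42 Ω
|Z| = √(22.0² + 4.42²) = 22.4 Ω
∠Z = arctan(-4.42/22.0) = -11.4°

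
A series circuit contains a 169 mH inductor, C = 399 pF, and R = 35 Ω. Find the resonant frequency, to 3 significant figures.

ω₀ = 1/√(LC) = 1/√(0.169 × 3.99e-10) = 121800 rad/s
f₀ = ω₀/(2π) = 19.4 kHz

19.4 kHz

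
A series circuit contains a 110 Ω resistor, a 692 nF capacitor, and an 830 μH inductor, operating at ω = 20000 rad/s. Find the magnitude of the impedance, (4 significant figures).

123.3 Ω

X_L = ωL = 16.60 Ω
X_C = 1/(ωC) = 72.25 Ω
Net reactance X = X_L − X_C = -55.65 Ω
Z = 110.0 − j55.65 Ω
|Z| = √(110.0² + 55.65²) = 123.3 Ω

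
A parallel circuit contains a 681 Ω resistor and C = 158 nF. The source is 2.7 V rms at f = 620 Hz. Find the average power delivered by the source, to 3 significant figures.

ω = 2πf = 3896 rad/s
X_C = 1/(ωC) = 1620 Ω
Parallel: admittances add. Y = 1/R + jωC
Y = (0.00147 + j0.000616) S
|Y| = 0.00159 S → |Z| = 1/|Y| = 628 Ω, ∠Z = −∠Y = -22.7°
I = V/|Z| = 4.30 mA
P = VI cos φ = 2.7 × 0.00430 × cos(-22.7°) = 10.7 mW

10.7 mW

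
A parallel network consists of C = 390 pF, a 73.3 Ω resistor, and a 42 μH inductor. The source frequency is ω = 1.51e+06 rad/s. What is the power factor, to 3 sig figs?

0.668

X_L = ωL = 63.4 Ω
X_C = 1/(ωC) = 1700 Ω
Parallel: admittances add. Y = 1/R + 1/(jωL) + jωC
Y = (0.0136 − j0.0152) S
|Y| = 0.0204 S → |Z| = 1/|Y| = 49.0 Ω, ∠Z = −∠Y = 48.1°
cos φ = cos(48.1°) = 0.668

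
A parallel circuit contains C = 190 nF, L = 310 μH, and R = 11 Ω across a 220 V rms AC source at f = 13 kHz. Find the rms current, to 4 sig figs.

20.68 A

ω = 2πf = 81680 rad/s
X_L = ωL = 25.32 Ω
X_C = 1/(ωC) = 64.44 Ω
Parallel: admittances add. Y = 1/R + 1/(jωL) + jωC
Y = (0.09091 − j0.02397) S
|Y| = 0.09402 S → |Z| = 1/|Y| = 10.64 Ω, ∠Z = −∠Y = 14.77°
I = V/|Z| = 220/10.64 = 20.68 A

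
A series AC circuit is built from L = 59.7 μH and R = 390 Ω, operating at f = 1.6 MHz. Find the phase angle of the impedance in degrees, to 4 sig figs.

56.98°

ω = 2πf = 1.005e+07 rad/s
X_L = ωL = 600.2 Ω
Z = 390.0 + j600.2 Ω
|Z| = √(390.0² + 600.2²) = 715.8 Ω
∠Z = arctan(600.2/390.0) = 56.98°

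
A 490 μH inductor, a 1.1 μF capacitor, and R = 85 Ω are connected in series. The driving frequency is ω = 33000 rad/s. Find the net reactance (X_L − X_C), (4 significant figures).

-11.38 Ω

X_L = ωL = 16.17 Ω
X_C = 1/(ωC) = 27.55 Ω
X = 16.17 − 27.55 = -11.38 Ω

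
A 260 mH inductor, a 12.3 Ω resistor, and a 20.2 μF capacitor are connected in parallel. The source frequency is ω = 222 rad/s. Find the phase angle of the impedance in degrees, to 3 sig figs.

X_L = ωL = 57.7 Ω
X_C = 1/(ωC) = 223 Ω
Parallel: admittances add. Y = 1/R + 1/(jωL) + jωC
Y = (0.0813 − j0.0128) S
|Y| = 0.0823 S → |Z| = 1/|Y| = 12.1 Ω, ∠Z = −∠Y = 8.98°

8.98°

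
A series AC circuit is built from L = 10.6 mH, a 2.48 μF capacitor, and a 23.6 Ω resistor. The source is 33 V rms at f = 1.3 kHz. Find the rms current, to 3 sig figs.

ω = 2πf = 8168 rad/s
X_L = ωL = 86.6 Ω
X_C = 1/(ωC) = 49.4 Ω
Net reactance X = X_L − X_C = 37.2 Ω
Z = 23.6 + j37.2 Ω
|Z| = √(23.6² + 37.2²) = 44.1 Ω
I = V/|Z| = 33/44.1 = 749 mA

749 mA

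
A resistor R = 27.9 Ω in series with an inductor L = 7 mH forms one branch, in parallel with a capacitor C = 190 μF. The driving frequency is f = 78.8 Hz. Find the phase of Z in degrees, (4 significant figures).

ω = 2πf = 495.1 rad/s
X_L = ωL = 3.466 Ω
X_C = 1/(ωC) = 10.63 Ω
Branch 1 (R+jX_L): Z₁ = 27.90 + j3.466 Ω, |Z₁| = 28.11 Ω
Branch 2 (−jX_C): Z₂ = −j10.63 Ω
Parallel: Z = Z₁Z₂/(Z₁+Z₂), |Z| = 10.38 Ω, ∠Z = -68.52°

-68.52°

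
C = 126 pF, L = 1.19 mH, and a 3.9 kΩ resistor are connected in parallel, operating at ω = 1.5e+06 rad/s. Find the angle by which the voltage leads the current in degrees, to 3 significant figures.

X_L = ωL = 1790 Ω
X_C = 1/(ωC) = 5290 Ω
Parallel: admittances add. Y = 1/R + 1/(jωL) + jωC
Y = (0.000256 − j0.000371) S
|Y| = 0.000451 S → |Z| = 1/|Y| = 2220 Ω, ∠Z = −∠Y = 55.4°

55.4°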